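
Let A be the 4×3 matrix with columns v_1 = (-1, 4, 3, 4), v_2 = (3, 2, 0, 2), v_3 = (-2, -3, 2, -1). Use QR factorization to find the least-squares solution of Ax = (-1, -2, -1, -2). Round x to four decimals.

x = (-0.2957, -0.4539, -0.0400)

e_1 = v_1/‖v_1‖ = (-1, 4, 3, 4)/6.4807 = (-0.1543, 0.6172, 0.4629, 0.6172).
r_{12} = e_1·v_2 = 2.0059.
u_2 = v_2 − 2.0059·e_1 = (3.3095, 0.7619, -0.9286, 0.7619).
‖u_2‖ = 3.6022, so e_2 = (0.9187, 0.2115, -0.2578, 0.2115).
r_{13} = e_1·v_3 = -1.2344; r_{23} = e_2·v_3 = -3.1991.
u_3 = v_3 + 1.2344·e_1 + 3.1991·e_2 = (0.7486, -1.5615, 1.7468, 0.4385).
‖u_3‖ = 2.4984, so e_3 = (0.2996, -0.6250, 0.6992, 0.1755).
Qᵀb = (-2.7775, -1.5070, -0.0999).
Back-substitute: x_3 = -0.0999/2.4984 = -0.0400.
x_2 = (-1.5070 + 3.1991·(-0.0400))/3.6022 = -0.4539.
x_1 = (-2.7775 − 2.0059·(-0.4539) + 1.2344·(-0.0400))/6.4807 = -0.2957.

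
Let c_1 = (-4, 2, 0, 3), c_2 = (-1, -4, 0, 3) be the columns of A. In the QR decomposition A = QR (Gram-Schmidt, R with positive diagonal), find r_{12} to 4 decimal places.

r_{12} = 0.9285

c_1 = (-4, 2, 0, 3); ‖c_1‖ = 5.3852, so q_1 = (-0.7428, 0.3714, 0.0000, 0.5571).
r_{12} = q_1·c_2 = 0.9285.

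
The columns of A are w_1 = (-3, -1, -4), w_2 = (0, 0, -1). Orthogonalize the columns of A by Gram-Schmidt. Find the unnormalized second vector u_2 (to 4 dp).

w_1 = (-3, -1, -4); ‖w_1‖ = 5.0990, so q_1 = (-0.5883, -0.1961, -0.7845).
q_1·w_2 = (-0.5883)·0 + (-0.1961)·0 + (-0.7845)·(-1) = 0.7845.
u_2 = w_2 − 0.7845·q_1 = (0.4615, 0.1538, -0.3846).

u_2 = (0.4615, 0.1538, -0.3846)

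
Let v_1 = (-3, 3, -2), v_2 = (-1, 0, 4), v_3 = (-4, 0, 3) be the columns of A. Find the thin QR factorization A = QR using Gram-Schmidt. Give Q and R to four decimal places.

v_1 = (-3, 3, -2); ‖v_1‖ = 4.6904, so q_1 = (-0.6396, 0.6396, -0.4264).
q_1·v_2 = (-0.6396)·(-1) + 0.6396·0 + (-0.4264)·4 = -1.0660.
u_2 = v_2 + 1.0660·q_1 = (-1.6818, 0.6818, 3.5455).
‖u_2‖ = 3.9829, so q_2 = (-0.4223, 0.1712, 0.8902).
q_1·v_3 = (-0.6396)·(-4) + 0.6396·0 + (-0.4264)·3 = 1.2792; q_2·v_3 = (-0.4223)·(-4) + 0.1712·0 + 0.8902·3 = 4.3595.
u_3 = v_3 − 1.2792·q_1 − 4.3595·q_2 = (-1.3410, -1.5645, -0.3352).
‖u_3‖ = 2.0876, so q_3 = (-0.6423, -0.7494, -0.1606).

Q = [[-0.6396, -0.4223, -0.6423], [0.6396, 0.1712, -0.7494], [-0.4264, 0.8902, -0.1606]], R = [[4.6904, -1.0660, 1.2792], [0.0000, 3.9829, 4.3595], [0.0000, 0.0000, 2.0876]]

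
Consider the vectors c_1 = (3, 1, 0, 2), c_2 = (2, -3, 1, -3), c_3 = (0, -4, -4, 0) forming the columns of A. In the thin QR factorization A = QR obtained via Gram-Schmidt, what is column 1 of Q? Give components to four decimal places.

e_1 = c_1/‖c_1‖ = (3, 1, 0, 2)/3.7417 = (0.8018, 0.2673, 0.0000, 0.5345).

e_1 = (0.8018, 0.2673, 0.0000, 0.5345)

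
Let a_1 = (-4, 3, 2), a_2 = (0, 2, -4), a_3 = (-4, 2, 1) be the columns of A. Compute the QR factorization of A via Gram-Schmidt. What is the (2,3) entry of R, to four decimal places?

a_1 = (-4, 3, 2); ‖a_1‖ = 5.3852, so q_1 = (-0.7428, 0.5571, 0.3714).
q_1·a_2 = (-0.7428)·0 + 0.5571·2 + 0.3714·(-4) = -0.3714.
u_2 = a_2 + 0.3714·q_1 = (-0.2759, 2.2069, -3.8621).
‖u_2‖ = 4.4567, so q_2 = (-0.0619, 0.4952, -0.8666).
r_{23} = q_2·a_3 = 0.3714.

r_{23} = 0.3714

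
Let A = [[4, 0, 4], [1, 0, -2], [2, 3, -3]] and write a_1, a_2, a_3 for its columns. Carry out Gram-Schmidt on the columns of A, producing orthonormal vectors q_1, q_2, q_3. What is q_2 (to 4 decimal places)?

q_1 = a_1/‖a_1‖ = (4, 1, 2)/4.5826 = (0.8729, 0.2182, 0.4364).
r_{12} = q_1·a_2 = 1.3093.
u_2 = a_2 − 1.3093·q_1 = (-1.1429, -0.2857, 2.4286).
‖u_2‖ = 2.6992, so q_2 = (-0.4234, -0.1059, 0.8997).

q_2 = (-0.4234, -0.1059, 0.8997)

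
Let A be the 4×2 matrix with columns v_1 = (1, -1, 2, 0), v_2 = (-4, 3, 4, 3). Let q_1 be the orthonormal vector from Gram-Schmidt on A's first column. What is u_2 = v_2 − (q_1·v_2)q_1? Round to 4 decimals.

v_1 = (1, -1, 2, 0); ‖v_1‖ = 2.4495, so q_1 = (0.4082, -0.4082, 0.8165, 0.0000).
q_1·v_2 = 0.4082·(-4) + (-0.4082)·3 + 0.8165·4 + 0.0000·3 = 0.4082.
u_2 = v_2 − 0.4082·q_1 = (-4.1667, 3.1667, 3.6667, 3.0000).

u_2 = (-4.1667, 3.1667, 3.6667, 3.0000)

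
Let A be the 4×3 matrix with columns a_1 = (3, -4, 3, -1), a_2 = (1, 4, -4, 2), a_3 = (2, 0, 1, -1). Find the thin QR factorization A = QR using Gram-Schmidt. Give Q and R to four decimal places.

Q = [[0.5071, 0.8242, 0.2522], [-0.6761, 0.2274, 0.6165], [0.5071, -0.4192, 0.3503], [-0.1690, 0.3055, -0.6585]], R = [[5.9161, -4.5638, 1.6903], [0.0000, 4.0214, 0.9236], [0.0000, 0.0000, 1.5132]]

a_1 = (3, -4, 3, -1); ‖a_1‖ = 5.9161, so e_1 = (0.5071, -0.6761, 0.5071, -0.1690).
e_1·a_2 = 0.5071·1 + (-0.6761)·4 + 0.5071·(-4) + (-0.1690)·2 = -4.5638.
u_2 = a_2 + 4.5638·e_1 = (3.3143, 0.9143, -1.6857, 1.2286).
‖u_2‖ = 4.0214, so e_2 = (0.8242, 0.2274, -0.4192, 0.3055).
e_1·a_3 = 0.5071·2 + (-0.6761)·0 + 0.5071·1 + (-0.1690)·(-1) = 1.6903; e_2·a_3 = 0.8242·2 + 0.2274·0 + (-0.4192)·1 + 0.3055·(-1) = 0.9236.
u_3 = a_3 − 1.6903·e_1 − 0.9236·e_2 = (0.3816, 0.9329, 0.5300, -0.9965).
‖u_3‖ = 1.5132, so e_3 = (0.2522, 0.6165, 0.3503, -0.6585).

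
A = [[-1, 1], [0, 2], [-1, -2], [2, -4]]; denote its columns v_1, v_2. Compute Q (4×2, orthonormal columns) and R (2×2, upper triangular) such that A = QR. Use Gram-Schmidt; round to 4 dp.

v_1 = (-1, 0, -1, 2); ‖v_1‖ = 2.4495, so e_1 = (-0.4082, 0.0000, -0.4082, 0.8165).
e_1·v_2 = (-0.4082)·1 + 0.0000·2 + (-0.4082)·(-2) + 0.8165·(-4) = -2.8577.
u_2 = v_2 + 2.8577·e_1 = (-0.1667, 2.0000, -3.1667, -1.6667).
‖u_2‖ = 4.1028, so e_2 = (-0.0406, 0.4875, -0.7718, -0.4062).

Q = [[-0.4082, -0.0406], [0.0000, 0.4875], [-0.4082, -0.7718], [0.8165, -0.4062]], R = [[2.4495, -2.8577], [0.0000, 4.1028]]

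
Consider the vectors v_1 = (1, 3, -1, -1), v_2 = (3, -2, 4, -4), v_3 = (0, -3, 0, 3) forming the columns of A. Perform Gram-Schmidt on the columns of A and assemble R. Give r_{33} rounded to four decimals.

e_1 = v_1/‖v_1‖ = (1, 3, -1, -1)/3.4641 = (0.2887, 0.8660, -0.2887, -0.2887).
r_{12} = e_1·v_2 = -0.8660.
u_2 = v_2 + 0.8660·e_1 = (3.2500, -1.2500, 3.7500, -4.2500).
‖u_2‖ = 6.6521, so e_2 = (0.4886, -0.1879, 0.5637, -0.6389).
r_{13} = e_1·v_3 = -3.4641; r_{23} = e_2·v_3 = -1.3530.
u_3 = v_3 + 3.4641·e_1 + 1.3530·e_2 = (1.6610, -0.2542, -0.2373, 1.1356).
r_{33} = ‖u_3‖ = 2.0419.

r_{33} = 2.0419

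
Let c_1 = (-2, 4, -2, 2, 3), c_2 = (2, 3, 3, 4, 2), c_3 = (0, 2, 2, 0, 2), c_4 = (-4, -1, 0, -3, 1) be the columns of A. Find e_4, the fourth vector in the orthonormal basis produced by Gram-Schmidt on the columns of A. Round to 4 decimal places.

e_4 = (-0.7350, -0.4225, 0.3625, 0.3825, 0.0601)

c_1 = (-2, 4, -2, 2, 3); ‖c_1‖ = 6.0828, so e_1 = (-0.3288, 0.6576, -0.3288, 0.3288, 0.4932).
e_1·c_2 = (-0.3288)·2 + 0.6576·3 + (-0.3288)·3 + 0.3288·4 + 0.4932·2 = 2.6304.
u_2 = c_2 − 2.6304·e_1 = (2.8649, 1.2703, 3.8649, 3.1351, 0.7027).
‖u_2‖ = 5.9229, so e_2 = (0.4837, 0.2145, 0.6525, 0.5293, 0.1186).
e_1·c_3 = (-0.3288)·0 + 0.6576·2 + (-0.3288)·2 + 0.3288·0 + 0.4932·2 = 1.6440; e_2·c_3 = 0.4837·0 + 0.2145·2 + 0.6525·2 + 0.5293·0 + 0.1186·2 = 1.9713.
u_3 = c_3 − 1.6440·e_1 − 1.9713·e_2 = (-0.4129, 0.4961, 1.2542, -1.5840, 0.9553).
‖u_3‖ = 2.3262, so e_3 = (-0.1775, 0.2133, 0.5392, -0.6809, 0.4107).
e_1·c_4 = (-0.3288)·(-4) + 0.6576·(-1) + (-0.3288)·0 + 0.3288·(-3) + 0.4932·1 = 0.1644; e_2·c_4 = 0.4837·(-4) + 0.2145·(-1) + 0.6525·0 + 0.5293·(-3) + 0.1186·1 = -3.6186; e_3·c_4 = (-0.1775)·(-4) + 0.2133·(-1) + 0.5392·0 + (-0.6809)·(-3) + 0.4107·1 = 2.9502.
u_4 = c_4 − 0.1644·e_1 + 3.6186·e_2 − 2.9502·e_3 = (-1.6720, -0.9613, 0.8246, 0.8702, 0.1367).
‖u_4‖ = 2.2750, so e_4 = (-0.7350, -0.4225, 0.3625, 0.3825, 0.0601).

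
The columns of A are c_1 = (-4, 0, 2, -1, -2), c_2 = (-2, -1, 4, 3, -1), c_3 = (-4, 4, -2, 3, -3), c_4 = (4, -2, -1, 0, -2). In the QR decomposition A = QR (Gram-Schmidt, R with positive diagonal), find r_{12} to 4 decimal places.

r_{12} = 3.0000

c_1 = (-4, 0, 2, -1, -2); ‖c_1‖ = 5.0000, so e_1 = (-0.8000, 0.0000, 0.4000, -0.2000, -0.4000).
r_{12} = e_1·c_2 = 3.0000.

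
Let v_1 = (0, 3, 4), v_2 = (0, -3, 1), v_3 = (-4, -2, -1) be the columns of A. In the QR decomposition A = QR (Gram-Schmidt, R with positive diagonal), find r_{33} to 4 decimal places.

r_{33} = 4.0000

e_1 = v_1/‖v_1‖ = (0, 3, 4)/5.0000 = (0.0000, 0.6000, 0.8000).
r_{12} = e_1·v_2 = -1.0000.
u_2 = v_2 + 1.0000·e_1 = (0.0000, -2.4000, 1.8000).
‖u_2‖ = 3.0000, so e_2 = (0.0000, -0.8000, 0.6000).
r_{13} = e_1·v_3 = -2.0000; r_{23} = e_2·v_3 = 1.0000.
u_3 = v_3 + 2.0000·e_1 − 1.0000·e_2 = (-4.0000, 0.0000, 0.0000).
r_{33} = ‖u_3‖ = 4.0000.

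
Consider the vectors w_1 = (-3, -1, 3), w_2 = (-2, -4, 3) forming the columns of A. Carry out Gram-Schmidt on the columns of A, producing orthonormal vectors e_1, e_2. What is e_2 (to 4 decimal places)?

w_1 = (-3, -1, 3); ‖w_1‖ = 4.3589, so e_1 = (-0.6882, -0.2294, 0.6882).
e_1·w_2 = (-0.6882)·(-2) + (-0.2294)·(-4) + 0.6882·3 = 4.3589.
u_2 = w_2 − 4.3589·e_1 = (1.0000, -3.0000, 0.0000).
‖u_2‖ = 3.1623, so e_2 = (0.3162, -0.9487, 0.0000).

e_2 = (0.3162, -0.9487, 0.0000)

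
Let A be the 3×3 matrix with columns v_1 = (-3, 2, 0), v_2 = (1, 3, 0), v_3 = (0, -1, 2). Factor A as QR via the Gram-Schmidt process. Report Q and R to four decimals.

Q = [[-0.8321, 0.5547, 0.0000], [0.5547, 0.8321, 0.0000], [0.0000, 0.0000, 1.0000]], R = [[3.6056, 0.8321, -0.5547], [0.0000, 3.0509, -0.8321], [0.0000, 0.0000, 2.0000]]

e_1 = v_1/‖v_1‖ = (-3, 2, 0)/3.6056 = (-0.8321, 0.5547, 0.0000).
r_{12} = e_1·v_2 = 0.8321.
u_2 = v_2 − 0.8321·e_1 = (1.6923, 2.5385, 0.0000).
‖u_2‖ = 3.0509, so e_2 = (0.5547, 0.8321, 0.0000).
r_{13} = e_1·v_3 = -0.5547; r_{23} = e_2·v_3 = -0.8321.
u_3 = v_3 + 0.5547·e_1 + 0.8321·e_2 = (0.0000, 0.0000, 2.0000).
‖u_3‖ = 2.0000, so e_3 = (0.0000, 0.0000, 1.0000).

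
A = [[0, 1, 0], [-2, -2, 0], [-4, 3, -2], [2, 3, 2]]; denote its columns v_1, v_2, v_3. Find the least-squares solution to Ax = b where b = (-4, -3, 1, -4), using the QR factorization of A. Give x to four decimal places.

v_1 = (0, -2, -4, 2); ‖v_1‖ = 4.8990, so q_1 = (0.0000, -0.4082, -0.8165, 0.4082).
q_1·v_2 = 0.0000·1 + (-0.4082)·(-2) + (-0.8165)·3 + 0.4082·3 = -0.4082.
u_2 = v_2 + 0.4082·q_1 = (1.0000, -2.1667, 2.6667, 3.1667).
‖u_2‖ = 4.7784, so q_2 = (0.2093, -0.4534, 0.5581, 0.6627).
q_1·v_3 = 0.0000·0 + (-0.4082)·0 + (-0.8165)·(-2) + 0.4082·2 = 2.4495; q_2·v_3 = 0.2093·0 + (-0.4534)·0 + 0.5581·(-2) + 0.6627·2 = 0.2093.
u_3 = v_3 − 2.4495·q_1 − 0.2093·q_2 = (-0.0438, 1.0949, -0.1168, 0.8613).
‖u_3‖ = 1.3986, so q_3 = (-0.0313, 0.7828, -0.0835, 0.6158).
Qᵀb = (-1.2247, -1.5696, -4.7700).
Back-substitute: x_3 = -4.7700/1.3986 = -3.4104.
x_2 = (-1.5696 − 0.2093·(-3.4104))/4.7784 = -0.1791.
x_1 = (-1.2247 + 0.4082·(-0.1791) − 2.4495·(-3.4104))/4.8990 = 1.4403.

x = (1.4403, -0.1791, -3.4104)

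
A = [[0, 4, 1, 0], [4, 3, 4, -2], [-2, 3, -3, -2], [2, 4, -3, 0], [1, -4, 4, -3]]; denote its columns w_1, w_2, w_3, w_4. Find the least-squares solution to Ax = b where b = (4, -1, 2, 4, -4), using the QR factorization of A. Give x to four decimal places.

w_1 = (0, 4, -2, 2, 1); ‖w_1‖ = 5.0000, so e_1 = (0.0000, 0.8000, -0.4000, 0.4000, 0.2000).
e_1·w_2 = 0.0000·4 + 0.8000·3 + (-0.4000)·3 + 0.4000·4 + 0.2000·(-4) = 2.0000.
u_2 = w_2 − 2.0000·e_1 = (4.0000, 1.4000, 3.8000, 3.2000, -4.4000).
‖u_2‖ = 7.8740, so e_2 = (0.5080, 0.1778, 0.4826, 0.4064, -0.5588).
e_1·w_3 = 0.0000·1 + 0.8000·4 + (-0.4000)·(-3) + 0.4000·(-3) + 0.2000·4 = 4.0000; e_2·w_3 = 0.5080·1 + 0.1778·4 + 0.4826·(-3) + 0.4064·(-3) + (-0.5588)·4 = -3.6830.
u_3 = w_3 − 4.0000·e_1 + 3.6830·e_2 = (2.8710, 1.4548, 0.3774, -3.1032, 1.1419).
‖u_3‖ = 4.6298, so e_3 = (0.6201, 0.3142, 0.0815, -0.6703, 0.2466).
e_1·w_4 = 0.0000·0 + 0.8000·(-2) + (-0.4000)·(-2) + 0.4000·0 + 0.2000·(-3) = -1.4000; e_2·w_4 = 0.5080·0 + 0.1778·(-2) + 0.4826·(-2) + 0.4064·0 + (-0.5588)·(-3) = 0.3556; e_3·w_4 = 0.6201·0 + 0.3142·(-2) + 0.0815·(-2) + (-0.6703)·0 + 0.2466·(-3) = -1.5314.
u_4 = w_4 + 1.4000·e_1 − 0.3556·e_2 + 1.5314·e_3 = (0.7690, -0.4620, -2.6068, -0.6110, -2.1436).
‖u_4‖ = 3.5452, so e_4 = (0.2169, -0.1303, -0.7353, -0.1723, -0.6046).
Qᵀb = (-0.8000, 6.6802, -1.3384, 1.2566).
Back-substitute: x_4 = 1.2566/3.5452 = 0.3544.
x_3 = (-1.3384 + 1.5314·0.3544)/4.6298 = -0.1718.
x_2 = (6.6802 + 3.6830·(-0.1718) − 0.3556·0.3544)/7.8740 = 0.7520.
x_1 = (-0.8000 − 2.0000·0.7520 − 4.0000·(-0.1718) + 1.4000·0.3544)/5.0000 = -0.2241.

x = (-0.2241, 0.7520, -0.1718, 0.3544)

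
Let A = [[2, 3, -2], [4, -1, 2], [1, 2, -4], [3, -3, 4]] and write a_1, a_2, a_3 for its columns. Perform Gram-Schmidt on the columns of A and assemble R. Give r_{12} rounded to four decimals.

r_{12} = -0.9129

a_1 = (2, 4, 1, 3); ‖a_1‖ = 5.4772, so e_1 = (0.3651, 0.7303, 0.1826, 0.5477).
r_{12} = e_1·a_2 = -0.9129.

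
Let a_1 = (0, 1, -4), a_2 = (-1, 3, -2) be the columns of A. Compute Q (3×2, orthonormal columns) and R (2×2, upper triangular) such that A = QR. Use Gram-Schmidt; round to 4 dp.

a_1 = (0, 1, -4); ‖a_1‖ = 4.1231, so e_1 = (0.0000, 0.2425, -0.9701).
e_1·a_2 = 0.0000·(-1) + 0.2425·3 + (-0.9701)·(-2) = 2.6679.
u_2 = a_2 − 2.6679·e_1 = (-1.0000, 2.3529, 0.5882).
‖u_2‖ = 2.6234, so e_2 = (-0.3812, 0.8969, 0.2242).

Q = [[0.0000, -0.3812], [0.2425, 0.8969], [-0.9701, 0.2242]], R = [[4.1231, 2.6679], [0.0000, 2.6234]]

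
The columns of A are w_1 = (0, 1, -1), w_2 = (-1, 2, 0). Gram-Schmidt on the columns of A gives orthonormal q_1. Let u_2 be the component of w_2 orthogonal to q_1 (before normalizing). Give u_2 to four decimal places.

w_1 = (0, 1, -1); ‖w_1‖ = 1.4142, so q_1 = (0.0000, 0.7071, -0.7071).
q_1·w_2 = 0.0000·(-1) + 0.7071·2 + (-0.7071)·0 = 1.4142.
u_2 = w_2 − 1.4142·q_1 = (-1.0000, 1.0000, 1.0000).

u_2 = (-1.0000, 1.0000, 1.0000)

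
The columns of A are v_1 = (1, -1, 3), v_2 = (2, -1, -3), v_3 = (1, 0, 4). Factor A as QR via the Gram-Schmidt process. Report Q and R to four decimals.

Q = [[0.3015, 0.7772, 0.5523], [-0.3015, -0.4719, 0.8285], [0.9045, -0.4163, 0.0921]], R = [[3.3166, -1.8091, 3.9196], [0.0000, 3.2753, -0.8882], [0.0000, 0.0000, 0.9206]]

v_1 = (1, -1, 3); ‖v_1‖ = 3.3166, so q_1 = (0.3015, -0.3015, 0.9045).
q_1·v_2 = 0.3015·2 + (-0.3015)·(-1) + 0.9045·(-3) = -1.8091.
u_2 = v_2 + 1.8091·q_1 = (2.5455, -1.5455, -1.3636).
‖u_2‖ = 3.2753, so q_2 = (0.7772, -0.4719, -0.4163).
q_1·v_3 = 0.3015·1 + (-0.3015)·0 + 0.9045·4 = 3.9196; q_2·v_3 = 0.7772·1 + (-0.4719)·0 + (-0.4163)·4 = -0.8882.
u_3 = v_3 − 3.9196·q_1 + 0.8882·q_2 = (0.5085, 0.7627, 0.0847).
‖u_3‖ = 0.9206, so q_3 = (0.5523, 0.8285, 0.0921).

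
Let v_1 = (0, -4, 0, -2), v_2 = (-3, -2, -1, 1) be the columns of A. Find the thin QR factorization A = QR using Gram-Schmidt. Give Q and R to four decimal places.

v_1 = (0, -4, 0, -2); ‖v_1‖ = 4.4721, so e_1 = (0.0000, -0.8944, 0.0000, -0.4472).
e_1·v_2 = 0.0000·(-3) + (-0.8944)·(-2) + 0.0000·(-1) + (-0.4472)·1 = 1.3416.
u_2 = v_2 − 1.3416·e_1 = (-3.0000, -0.8000, -1.0000, 1.6000).
‖u_2‖ = 3.6332, so e_2 = (-0.8257, -0.2202, -0.2752, 0.4404).

Q = [[0.0000, -0.8257], [-0.8944, -0.2202], [0.0000, -0.2752], [-0.4472, 0.4404]], R = [[4.4721, 1.3416], [0.0000, 3.6332]]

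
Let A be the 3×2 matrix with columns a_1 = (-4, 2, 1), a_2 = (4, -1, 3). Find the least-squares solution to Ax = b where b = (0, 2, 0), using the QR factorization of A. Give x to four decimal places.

x = (0.2305, 0.0561)

e_1 = a_1/‖a_1‖ = (-4, 2, 1)/4.5826 = (-0.8729, 0.4364, 0.2182).
r_{12} = e_1·a_2 = -3.2733.
u_2 = a_2 + 3.2733·e_1 = (1.1429, 0.4286, 3.7143).
‖u_2‖ = 3.9097, so e_2 = (0.2923, 0.1096, 0.9500).
Qᵀb = (0.8729, 0.2192).
Back-substitute: x_2 = 0.2192/3.9097 = 0.0561.
x_1 = (0.8729 + 3.2733·0.0561)/4.5826 = 0.2305.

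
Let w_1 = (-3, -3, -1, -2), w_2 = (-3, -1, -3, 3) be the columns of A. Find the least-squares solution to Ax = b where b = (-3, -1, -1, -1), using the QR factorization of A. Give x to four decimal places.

x = (0.5861, 0.1687)

q_1 = w_1/‖w_1‖ = (-3, -3, -1, -2)/4.7958 = (-0.6255, -0.6255, -0.2085, -0.4170).
r_{12} = q_1·w_2 = 1.8766.
u_2 = w_2 − 1.8766·q_1 = (-1.8261, 0.1739, -2.6087, 3.7826).
‖u_2‖ = 4.9476, so q_2 = (-0.3691, 0.0352, -0.5273, 0.7645).
Qᵀb = (3.1277, 0.8348).
Back-substitute: x_2 = 0.8348/4.9476 = 0.1687.
x_1 = (3.1277 − 1.8766·0.1687)/4.7958 = 0.5861.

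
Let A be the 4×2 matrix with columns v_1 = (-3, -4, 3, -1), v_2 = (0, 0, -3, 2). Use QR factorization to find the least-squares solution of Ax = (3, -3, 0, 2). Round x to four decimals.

x = (0.1707, 0.4521)

q_1 = v_1/‖v_1‖ = (-3, -4, 3, -1)/5.9161 = (-0.5071, -0.6761, 0.5071, -0.1690).
r_{12} = q_1·v_2 = -1.8593.
u_2 = v_2 + 1.8593·q_1 = (-0.9429, -1.2571, -2.0571, 1.6857).
‖u_2‖ = 3.0892, so q_2 = (-0.3052, -0.4070, -0.6659, 0.5457).
Qᵀb = (0.1690, 1.3966).
Back-substitute: x_2 = 1.3966/3.0892 = 0.4521.
x_1 = (0.1690 + 1.8593·0.4521)/5.9161 = 0.1707.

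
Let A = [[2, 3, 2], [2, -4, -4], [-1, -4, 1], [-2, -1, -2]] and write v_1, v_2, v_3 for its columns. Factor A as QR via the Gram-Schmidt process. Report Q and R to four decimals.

Q = [[0.5547, 0.3735, 0.2510], [0.5547, -0.7228, -0.4021], [-0.2774, -0.5783, 0.7178], [-0.5547, -0.0602, -0.5099]], R = [[3.6056, 1.1094, -0.2774], [0.0000, 6.3851, 3.1805], [0.0000, 0.0000, 3.8481]]

q_1 = v_1/‖v_1‖ = (2, 2, -1, -2)/3.6056 = (0.5547, 0.5547, -0.2774, -0.5547).
r_{12} = q_1·v_2 = 1.1094.
u_2 = v_2 − 1.1094·q_1 = (2.3846, -4.6154, -3.6923, -0.3846).
‖u_2‖ = 6.3851, so q_2 = (0.3735, -0.7228, -0.5783, -0.0602).
r_{13} = q_1·v_3 = -0.2774; r_{23} = q_2·v_3 = 3.1805.
u_3 = v_3 + 0.2774·q_1 − 3.1805·q_2 = (0.9660, -1.5472, 2.7623, -1.9623).
‖u_3‖ = 3.8481, so q_3 = (0.2510, -0.4021, 0.7178, -0.5099).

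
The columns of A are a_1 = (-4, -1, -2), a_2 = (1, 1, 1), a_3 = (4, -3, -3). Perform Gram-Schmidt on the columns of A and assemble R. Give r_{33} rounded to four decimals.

e_1 = a_1/‖a_1‖ = (-4, -1, -2)/4.5826 = (-0.8729, -0.2182, -0.4364).
r_{12} = e_1·a_2 = -1.5275.
u_2 = a_2 + 1.5275·e_1 = (-0.3333, 0.6667, 0.3333).
‖u_2‖ = 0.8165, so e_2 = (-0.4082, 0.8165, 0.4082).
r_{13} = e_1·a_3 = -1.5275; r_{23} = e_2·a_3 = -5.3072.
u_3 = a_3 + 1.5275·e_1 + 5.3072·e_2 = (0.5000, 1.0000, -1.5000).
r_{33} = ‖u_3‖ = 1.8708.

r_{33} = 1.8708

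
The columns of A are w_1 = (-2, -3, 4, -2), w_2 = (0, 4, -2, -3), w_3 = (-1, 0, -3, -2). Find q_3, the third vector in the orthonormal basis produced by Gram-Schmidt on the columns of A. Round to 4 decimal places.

q_1 = w_1/‖w_1‖ = (-2, -3, 4, -2)/5.7446 = (-0.3482, -0.5222, 0.6963, -0.3482).
r_{12} = q_1·w_2 = -2.4371.
u_2 = w_2 + 2.4371·q_1 = (-0.8485, 2.7273, -0.3030, -3.8485).
‖u_2‖ = 4.8021, so q_2 = (-0.1767, 0.5679, -0.0631, -0.8014).
r_{13} = q_1·w_3 = -1.0445; r_{23} = q_2·w_3 = 1.9688.
u_3 = w_3 + 1.0445·q_1 − 1.9688·q_2 = (-1.0158, -1.6636, -2.1485, -0.7858).
‖u_3‖ = 3.0055, so q_3 = (-0.3380, -0.5535, -0.7149, -0.2615).

q_3 = (-0.3380, -0.5535, -0.7149, -0.2615)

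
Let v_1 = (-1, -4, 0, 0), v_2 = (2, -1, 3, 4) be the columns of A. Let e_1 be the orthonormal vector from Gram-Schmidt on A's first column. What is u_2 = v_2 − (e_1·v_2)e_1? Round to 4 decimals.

e_1 = v_1/‖v_1‖ = (-1, -4, 0, 0)/4.1231 = (-0.2425, -0.9701, 0.0000, 0.0000).
r_{12} = e_1·v_2 = 0.4851.
u_2 = v_2 − 0.4851·e_1 = (2.1176, -0.5294, 3.0000, 4.0000).

u_2 = (2.1176, -0.5294, 3.0000, 4.0000)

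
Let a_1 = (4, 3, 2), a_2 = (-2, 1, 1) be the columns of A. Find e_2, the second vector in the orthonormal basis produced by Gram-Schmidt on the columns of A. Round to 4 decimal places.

a_1 = (4, 3, 2); ‖a_1‖ = 5.3852, so e_1 = (0.7428, 0.5571, 0.3714).
e_1·a_2 = 0.7428·(-2) + 0.5571·1 + 0.3714·1 = -0.5571.
u_2 = a_2 + 0.5571·e_1 = (-1.5862, 1.3103, 1.2069).
‖u_2‖ = 2.3853, so e_2 = (-0.6650, 0.5493, 0.5060).

e_2 = (-0.6650, 0.5493, 0.5060)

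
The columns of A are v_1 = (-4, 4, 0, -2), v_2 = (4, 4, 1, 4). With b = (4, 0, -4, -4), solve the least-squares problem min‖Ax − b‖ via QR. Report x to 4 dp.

x = (-0.2494, -0.1224)

e_1 = v_1/‖v_1‖ = (-4, 4, 0, -2)/6.0000 = (-0.6667, 0.6667, 0.0000, -0.3333).
r_{12} = e_1·v_2 = -1.3333.
u_2 = v_2 + 1.3333·e_1 = (3.1111, 4.8889, 1.0000, 3.5556).
‖u_2‖ = 6.8718, so e_2 = (0.4527, 0.7114, 0.1455, 0.5174).
Qᵀb = (-1.3333, -0.8408).
Back-substitute: x_2 = -0.8408/6.8718 = -0.1224.
x_1 = (-1.3333 + 1.3333·(-0.1224))/6.0000 = -0.2494.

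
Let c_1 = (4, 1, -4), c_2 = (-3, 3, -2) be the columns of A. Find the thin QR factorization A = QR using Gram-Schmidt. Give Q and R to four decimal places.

c_1 = (4, 1, -4); ‖c_1‖ = 5.7446, so e_1 = (0.6963, 0.1741, -0.6963).
e_1·c_2 = 0.6963·(-3) + 0.1741·3 + (-0.6963)·(-2) = -0.1741.
u_2 = c_2 + 0.1741·e_1 = (-2.8788, 3.0303, -2.1212).
‖u_2‖ = 4.6872, so e_2 = (-0.6142, 0.6465, -0.4526).

Q = [[0.6963, -0.6142], [0.1741, 0.6465], [-0.6963, -0.4526]], R = [[5.7446, -0.1741], [0.0000, 4.6872]]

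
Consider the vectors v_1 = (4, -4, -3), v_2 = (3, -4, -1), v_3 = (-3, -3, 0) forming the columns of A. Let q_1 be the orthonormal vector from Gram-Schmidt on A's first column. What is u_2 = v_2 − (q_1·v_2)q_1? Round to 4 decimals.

v_1 = (4, -4, -3); ‖v_1‖ = 6.4031, so q_1 = (0.6247, -0.6247, -0.4685).
q_1·v_2 = 0.6247·3 + (-0.6247)·(-4) + (-0.4685)·(-1) = 4.8414.
u_2 = v_2 − 4.8414·q_1 = (-0.0244, -0.9756, 1.2683).

u_2 = (-0.0244, -0.9756, 1.2683)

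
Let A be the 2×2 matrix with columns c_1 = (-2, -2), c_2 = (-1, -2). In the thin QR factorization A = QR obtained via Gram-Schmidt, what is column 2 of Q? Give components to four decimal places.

c_1 = (-2, -2); ‖c_1‖ = 2.8284, so e_1 = (-0.7071, -0.7071).
e_1·c_2 = (-0.7071)·(-1) + (-0.7071)·(-2) = 2.1213.
u_2 = c_2 − 2.1213·e_1 = (0.5000, -0.5000).
‖u_2‖ = 0.7071, so e_2 = (0.7071, -0.7071).

e_2 = (0.7071, -0.7071)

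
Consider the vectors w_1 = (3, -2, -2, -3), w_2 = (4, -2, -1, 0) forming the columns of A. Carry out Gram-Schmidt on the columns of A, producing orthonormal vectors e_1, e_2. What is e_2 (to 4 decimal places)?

w_1 = (3, -2, -2, -3); ‖w_1‖ = 5.0990, so e_1 = (0.5883, -0.3922, -0.3922, -0.5883).
e_1·w_2 = 0.5883·4 + (-0.3922)·(-2) + (-0.3922)·(-1) + (-0.5883)·0 = 3.5301.
u_2 = w_2 − 3.5301·e_1 = (1.9231, -0.6154, 0.3846, 2.0769).
‖u_2‖ = 2.9221, so e_2 = (0.6581, -0.2106, 0.1316, 0.7108).

e_2 = (0.6581, -0.2106, 0.1316, 0.7108)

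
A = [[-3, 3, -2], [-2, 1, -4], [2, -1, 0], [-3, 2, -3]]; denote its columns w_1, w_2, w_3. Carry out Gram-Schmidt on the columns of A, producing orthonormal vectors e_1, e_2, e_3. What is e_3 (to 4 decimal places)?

w_1 = (-3, -2, 2, -3); ‖w_1‖ = 5.0990, so e_1 = (-0.5883, -0.3922, 0.3922, -0.5883).
e_1·w_2 = (-0.5883)·3 + (-0.3922)·1 + 0.3922·(-1) + (-0.5883)·2 = -3.7262.
u_2 = w_2 + 3.7262·e_1 = (0.8077, -0.4615, 0.4615, -0.1923).
‖u_2‖ = 1.0561, so e_2 = (0.7648, -0.4370, 0.4370, -0.1821).
e_1·w_3 = (-0.5883)·(-2) + (-0.3922)·(-4) + 0.3922·0 + (-0.5883)·(-3) = 4.5107; e_2·w_3 = 0.7648·(-2) + (-0.4370)·(-4) + 0.4370·0 + (-0.1821)·(-3) = 0.7648.
u_3 = w_3 − 4.5107·e_1 − 0.7648·e_2 = (0.0690, -1.8966, -2.1034, -0.2069).
‖u_3‖ = 2.8406, so e_3 = (0.0243, -0.6677, -0.7405, -0.0728).

e_3 = (0.0243, -0.6677, -0.7405, -0.0728)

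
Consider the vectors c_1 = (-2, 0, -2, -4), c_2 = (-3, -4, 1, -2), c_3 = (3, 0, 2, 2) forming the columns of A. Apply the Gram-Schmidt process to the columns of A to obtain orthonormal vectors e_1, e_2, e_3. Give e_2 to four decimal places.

c_1 = (-2, 0, -2, -4); ‖c_1‖ = 4.8990, so e_1 = (-0.4082, 0.0000, -0.4082, -0.8165).
e_1·c_2 = (-0.4082)·(-3) + 0.0000·(-4) + (-0.4082)·1 + (-0.8165)·(-2) = 2.4495.
u_2 = c_2 − 2.4495·e_1 = (-2.0000, -4.0000, 2.0000, 0.0000).
‖u_2‖ = 4.8990, so e_2 = (-0.4082, -0.8165, 0.4082, 0.0000).

e_2 = (-0.4082, -0.8165, 0.4082, 0.0000)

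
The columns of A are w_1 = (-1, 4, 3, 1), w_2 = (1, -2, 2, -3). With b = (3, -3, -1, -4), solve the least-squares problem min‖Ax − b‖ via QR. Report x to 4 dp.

x = (-0.6267, 0.8467)

e_1 = w_1/‖w_1‖ = (-1, 4, 3, 1)/5.1962 = (-0.1925, 0.7698, 0.5774, 0.1925).
r_{12} = e_1·w_2 = -1.1547.
u_2 = w_2 + 1.1547·e_1 = (0.7778, -1.1111, 2.6667, -2.7778).
‖u_2‖ = 4.0825, so e_2 = (0.1905, -0.2722, 0.6532, -0.6804).
Qᵀb = (-4.2339, 3.4565).
Back-substitute: x_2 = 3.4565/4.0825 = 0.8467.
x_1 = (-4.2339 + 1.1547·0.8467)/5.1962 = -0.6267.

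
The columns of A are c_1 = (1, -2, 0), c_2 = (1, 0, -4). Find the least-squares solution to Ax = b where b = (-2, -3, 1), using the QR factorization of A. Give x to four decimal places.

x = (0.8810, -0.4048)

c_1 = (1, -2, 0); ‖c_1‖ = 2.2361, so q_1 = (0.4472, -0.8944, 0.0000).
q_1·c_2 = 0.4472·1 + (-0.8944)·0 + 0.0000·(-4) = 0.4472.
u_2 = c_2 − 0.4472·q_1 = (0.8000, 0.4000, -4.0000).
‖u_2‖ = 4.0988, so q_2 = (0.1952, 0.0976, -0.9759).
Qᵀb = (1.7889, -1.6590).
Back-substitute: x_2 = -1.6590/4.0988 = -0.4048.
x_1 = (1.7889 − 0.4472·(-0.4048))/2.2361 = 0.8810.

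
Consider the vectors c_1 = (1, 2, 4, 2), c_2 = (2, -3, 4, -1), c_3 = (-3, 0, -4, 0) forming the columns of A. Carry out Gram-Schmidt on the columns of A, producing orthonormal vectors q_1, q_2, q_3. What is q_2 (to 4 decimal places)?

q_2 = (0.3138, -0.7452, 0.4707, -0.3530)

q_1 = c_1/‖c_1‖ = (1, 2, 4, 2)/5.0000 = (0.2000, 0.4000, 0.8000, 0.4000).
r_{12} = q_1·c_2 = 2.0000.
u_2 = c_2 − 2.0000·q_1 = (1.6000, -3.8000, 2.4000, -1.8000).
‖u_2‖ = 5.0990, so q_2 = (0.3138, -0.7452, 0.4707, -0.3530).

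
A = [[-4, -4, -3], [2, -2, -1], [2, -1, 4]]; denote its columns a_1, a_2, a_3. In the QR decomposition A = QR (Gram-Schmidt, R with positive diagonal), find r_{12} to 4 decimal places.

a_1 = (-4, 2, 2); ‖a_1‖ = 4.8990, so q_1 = (-0.8165, 0.4082, 0.4082).
r_{12} = q_1·a_2 = 2.0412.

r_{12} = 2.0412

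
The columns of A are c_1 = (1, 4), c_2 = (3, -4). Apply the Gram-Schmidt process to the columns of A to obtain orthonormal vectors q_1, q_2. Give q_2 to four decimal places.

q_2 = (0.9701, -0.2425)

c_1 = (1, 4); ‖c_1‖ = 4.1231, so q_1 = (0.2425, 0.9701).
q_1·c_2 = 0.2425·3 + 0.9701·(-4) = -3.1530.
u_2 = c_2 + 3.1530·q_1 = (3.7647, -0.9412).
‖u_2‖ = 3.8806, so q_2 = (0.9701, -0.2425).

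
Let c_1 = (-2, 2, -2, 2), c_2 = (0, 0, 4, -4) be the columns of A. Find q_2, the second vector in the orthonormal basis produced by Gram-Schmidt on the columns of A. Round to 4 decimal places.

q_2 = (-0.5000, 0.5000, 0.5000, -0.5000)

c_1 = (-2, 2, -2, 2); ‖c_1‖ = 4.0000, so q_1 = (-0.5000, 0.5000, -0.5000, 0.5000).
q_1·c_2 = (-0.5000)·0 + 0.5000·0 + (-0.5000)·4 + 0.5000·(-4) = -4.0000.
u_2 = c_2 + 4.0000·q_1 = (-2.0000, 2.0000, 2.0000, -2.0000).
‖u_2‖ = 4.0000, so q_2 = (-0.5000, 0.5000, 0.5000, -0.5000).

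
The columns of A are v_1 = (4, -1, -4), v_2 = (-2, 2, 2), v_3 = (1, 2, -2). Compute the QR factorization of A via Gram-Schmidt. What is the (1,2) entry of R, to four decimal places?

r_{12} = -3.1334

v_1 = (4, -1, -4); ‖v_1‖ = 5.7446, so q_1 = (0.6963, -0.1741, -0.6963).
r_{12} = q_1·v_2 = -3.1334.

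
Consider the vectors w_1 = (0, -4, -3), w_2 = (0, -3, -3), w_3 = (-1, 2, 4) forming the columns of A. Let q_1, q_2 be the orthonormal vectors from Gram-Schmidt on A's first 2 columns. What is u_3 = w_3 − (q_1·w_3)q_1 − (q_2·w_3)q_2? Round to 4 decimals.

u_3 = (-1.0000, 0.0000, 0.0000)

w_1 = (0, -4, -3); ‖w_1‖ = 5.0000, so q_1 = (0.0000, -0.8000, -0.6000).
q_1·w_2 = 0.0000·0 + (-0.8000)·(-3) + (-0.6000)·(-3) = 4.2000.
u_2 = w_2 − 4.2000·q_1 = (0.0000, 0.3600, -0.4800).
‖u_2‖ = 0.6000, so q_2 = (0.0000, 0.6000, -0.8000).
q_1·w_3 = 0.0000·(-1) + (-0.8000)·2 + (-0.6000)·4 = -4.0000; q_2·w_3 = 0.0000·(-1) + 0.6000·2 + (-0.8000)·4 = -2.0000.
u_3 = w_3 + 4.0000·q_1 + 2.0000·q_2 = (-1.0000, 0.0000, 0.0000).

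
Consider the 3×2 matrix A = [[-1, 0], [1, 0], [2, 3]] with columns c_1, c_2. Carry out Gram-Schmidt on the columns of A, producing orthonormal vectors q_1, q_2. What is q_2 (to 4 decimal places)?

c_1 = (-1, 1, 2); ‖c_1‖ = 2.4495, so q_1 = (-0.4082, 0.4082, 0.8165).
q_1·c_2 = (-0.4082)·0 + 0.4082·0 + 0.8165·3 = 2.4495.
u_2 = c_2 − 2.4495·q_1 = (1.0000, -1.0000, 1.0000).
‖u_2‖ = 1.7321, so q_2 = (0.5774, -0.5774, 0.5774).

q_2 = (0.5774, -0.5774, 0.5774)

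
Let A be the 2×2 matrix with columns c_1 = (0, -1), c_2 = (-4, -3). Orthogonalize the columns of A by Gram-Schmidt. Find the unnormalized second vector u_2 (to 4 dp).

q_1 = c_1/‖c_1‖ = (0, -1)/1.0000 = (0.0000, -1.0000).
r_{12} = q_1·c_2 = 3.0000.
u_2 = c_2 − 3.0000·q_1 = (-4.0000, 0.0000).

u_2 = (-4.0000, 0.0000)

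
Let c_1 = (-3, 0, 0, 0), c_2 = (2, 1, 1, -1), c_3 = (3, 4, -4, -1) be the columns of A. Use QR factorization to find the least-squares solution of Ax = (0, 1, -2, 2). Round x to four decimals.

x = (-0.4048, -1.1122, 0.3367)

c_1 = (-3, 0, 0, 0); ‖c_1‖ = 3.0000, so q_1 = (-1.0000, 0.0000, 0.0000, 0.0000).
q_1·c_2 = (-1.0000)·2 + 0.0000·1 + 0.0000·1 + 0.0000·(-1) = -2.0000.
u_2 = c_2 + 2.0000·q_1 = (0.0000, 1.0000, 1.0000, -1.0000).
‖u_2‖ = 1.7321, so q_2 = (0.0000, 0.5774, 0.5774, -0.5774).
q_1·c_3 = (-1.0000)·3 + 0.0000·4 + 0.0000·(-4) + 0.0000·(-1) = -3.0000; q_2·c_3 = 0.0000·3 + 0.5774·4 + 0.5774·(-4) + (-0.5774)·(-1) = 0.5774.
u_3 = c_3 + 3.0000·q_1 − 0.5774·q_2 = (0.0000, 3.6667, -4.3333, -0.6667).
‖u_3‖ = 5.7155, so q_3 = (0.0000, 0.6415, -0.7582, -0.1166).
Qᵀb = (0.0000, -1.7321, 1.9246).
Back-substitute: x_3 = 1.9246/5.7155 = 0.3367.
x_2 = (-1.7321 − 0.5774·0.3367)/1.7321 = -1.1122.
x_1 = (0.0000 + 2.0000·(-1.1122) + 3.0000·0.3367)/3.0000 = -0.4048.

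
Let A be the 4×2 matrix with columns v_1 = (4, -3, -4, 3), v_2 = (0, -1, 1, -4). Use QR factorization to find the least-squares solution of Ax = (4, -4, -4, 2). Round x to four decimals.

v_1 = (4, -3, -4, 3); ‖v_1‖ = 7.0711, so q_1 = (0.5657, -0.4243, -0.5657, 0.4243).
q_1·v_2 = 0.5657·0 + (-0.4243)·(-1) + (-0.5657)·1 + 0.4243·(-4) = -1.8385.
u_2 = v_2 + 1.8385·q_1 = (1.0400, -1.7800, -0.0400, -3.2200).
‖u_2‖ = 3.8236, so q_2 = (0.2720, -0.4655, -0.0105, -0.8421).
Qᵀb = (7.0711, 1.3077).
Back-substitute: x_2 = 1.3077/3.8236 = 0.3420.
x_1 = (7.0711 + 1.8385·0.3420)/7.0711 = 1.0889.

x = (1.0889, 0.3420)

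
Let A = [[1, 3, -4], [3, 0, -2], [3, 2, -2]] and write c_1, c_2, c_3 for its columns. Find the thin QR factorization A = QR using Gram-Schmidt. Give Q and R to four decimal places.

Q = [[0.2294, 0.8547, -0.4657], [0.6882, -0.4808, -0.5433], [0.6882, 0.1959, 0.6985]], R = [[4.3589, 2.0647, -3.6707], [0.0000, 2.9558, -2.8490], [0.0000, 0.0000, 1.5523]]

c_1 = (1, 3, 3); ‖c_1‖ = 4.3589, so q_1 = (0.2294, 0.6882, 0.6882).
q_1·c_2 = 0.2294·3 + 0.6882·0 + 0.6882·2 = 2.0647.
u_2 = c_2 − 2.0647·q_1 = (2.5263, -1.4211, 0.5789).
‖u_2‖ = 2.9558, so q_2 = (0.8547, -0.4808, 0.1959).
q_1·c_3 = 0.2294·(-4) + 0.6882·(-2) + 0.6882·(-2) = -3.6707; q_2·c_3 = 0.8547·(-4) + (-0.4808)·(-2) + 0.1959·(-2) = -2.8490.
u_3 = c_3 + 3.6707·q_1 + 2.8490·q_2 = (-0.7229, -0.8434, 1.0843).
‖u_3‖ = 1.5523, so q_3 = (-0.4657, -0.5433, 0.6985).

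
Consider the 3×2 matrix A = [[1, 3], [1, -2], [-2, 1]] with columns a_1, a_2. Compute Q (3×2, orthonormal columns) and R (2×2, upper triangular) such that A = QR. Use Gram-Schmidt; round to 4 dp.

Q = [[0.4082, 0.8514], [0.4082, -0.4929], [-0.8165, 0.1792]], R = [[2.4495, -0.4082], [0.0000, 3.7193]]

a_1 = (1, 1, -2); ‖a_1‖ = 2.4495, so q_1 = (0.4082, 0.4082, -0.8165).
q_1·a_2 = 0.4082·3 + 0.4082·(-2) + (-0.8165)·1 = -0.4082.
u_2 = a_2 + 0.4082·q_1 = (3.1667, -1.8333, 0.6667).
‖u_2‖ = 3.7193, so q_2 = (0.8514, -0.4929, 0.1792).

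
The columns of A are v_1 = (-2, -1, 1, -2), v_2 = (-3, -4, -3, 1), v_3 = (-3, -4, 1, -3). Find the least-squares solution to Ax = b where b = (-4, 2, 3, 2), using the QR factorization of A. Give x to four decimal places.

v_1 = (-2, -1, 1, -2); ‖v_1‖ = 3.1623, so e_1 = (-0.6325, -0.3162, 0.3162, -0.6325).
e_1·v_2 = (-0.6325)·(-3) + (-0.3162)·(-4) + 0.3162·(-3) + (-0.6325)·1 = 1.5811.
u_2 = v_2 − 1.5811·e_1 = (-2.0000, -3.5000, -3.5000, 2.0000).
‖u_2‖ = 5.7009, so e_2 = (-0.3508, -0.6139, -0.6139, 0.3508).
e_1·v_3 = (-0.6325)·(-3) + (-0.3162)·(-4) + 0.3162·1 + (-0.6325)·(-3) = 5.3759; e_2·v_3 = (-0.3508)·(-3) + (-0.6139)·(-4) + (-0.6139)·1 + 0.3508·(-3) = 1.8418.
u_3 = v_3 − 5.3759·e_1 − 1.8418·e_2 = (1.0462, -1.1692, 0.4308, -0.2462).
‖u_3‖ = 1.6455, so e_3 = (0.6358, -0.7106, 0.2618, -0.1496).
Qᵀb = (1.5811, -0.9648, -3.4780).
Back-substitute: x_3 = -3.4780/1.6455 = -2.1136.
x_2 = (-0.9648 − 1.8418·(-2.1136))/5.7009 = 0.5136.
x_1 = (1.5811 − 1.5811·0.5136 − 5.3759·(-2.1136))/3.1623 = 3.8364.

x = (3.8364, 0.5136, -2.1136)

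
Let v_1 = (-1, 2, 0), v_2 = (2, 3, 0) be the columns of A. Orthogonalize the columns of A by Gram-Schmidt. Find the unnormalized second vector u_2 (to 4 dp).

v_1 = (-1, 2, 0); ‖v_1‖ = 2.2361, so e_1 = (-0.4472, 0.8944, 0.0000).
e_1·v_2 = (-0.4472)·2 + 0.8944·3 + 0.0000·0 = 1.7889.
u_2 = v_2 − 1.7889·e_1 = (2.8000, 1.4000, 0.0000).

u_2 = (2.8000, 1.4000, 0.0000)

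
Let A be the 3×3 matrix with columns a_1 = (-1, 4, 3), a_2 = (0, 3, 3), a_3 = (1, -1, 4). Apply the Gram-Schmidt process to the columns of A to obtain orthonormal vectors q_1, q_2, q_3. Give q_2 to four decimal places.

q_1 = a_1/‖a_1‖ = (-1, 4, 3)/5.0990 = (-0.1961, 0.7845, 0.5883).
r_{12} = q_1·a_2 = 4.1184.
u_2 = a_2 − 4.1184·q_1 = (0.8077, -0.2308, 0.5769).
‖u_2‖ = 1.0190, so q_2 = (0.7926, -0.2265, 0.5661).

q_2 = (0.7926, -0.2265, 0.5661)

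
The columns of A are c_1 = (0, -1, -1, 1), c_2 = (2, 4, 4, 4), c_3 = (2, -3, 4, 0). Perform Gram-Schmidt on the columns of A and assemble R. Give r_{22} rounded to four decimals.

r_{22} = 6.8313

e_1 = c_1/‖c_1‖ = (0, -1, -1, 1)/1.7321 = (0.0000, -0.5774, -0.5774, 0.5774).
r_{12} = e_1·c_2 = -2.3094.
u_2 = c_2 + 2.3094·e_1 = (2.0000, 2.6667, 2.6667, 5.3333).
r_{22} = ‖u_2‖ = 6.8313.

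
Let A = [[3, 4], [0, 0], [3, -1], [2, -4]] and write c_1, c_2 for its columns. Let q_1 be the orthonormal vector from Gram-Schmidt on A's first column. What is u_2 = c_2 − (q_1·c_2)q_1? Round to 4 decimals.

u_2 = (3.8636, 0.0000, -1.1364, -4.0909)

c_1 = (3, 0, 3, 2); ‖c_1‖ = 4.6904, so q_1 = (0.6396, 0.0000, 0.6396, 0.4264).
q_1·c_2 = 0.6396·4 + 0.0000·0 + 0.6396·(-1) + 0.4264·(-4) = 0.2132.
u_2 = c_2 − 0.2132·q_1 = (3.8636, 0.0000, -1.1364, -4.0909).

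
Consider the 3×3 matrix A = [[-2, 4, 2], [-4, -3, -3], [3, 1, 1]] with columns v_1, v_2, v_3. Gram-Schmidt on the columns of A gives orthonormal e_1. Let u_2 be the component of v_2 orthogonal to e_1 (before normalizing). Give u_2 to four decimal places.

u_2 = (4.4828, -2.0345, 0.2759)

e_1 = v_1/‖v_1‖ = (-2, -4, 3)/5.3852 = (-0.3714, -0.7428, 0.5571).
r_{12} = e_1·v_2 = 1.2999.
u_2 = v_2 − 1.2999·e_1 = (4.4828, -2.0345, 0.2759).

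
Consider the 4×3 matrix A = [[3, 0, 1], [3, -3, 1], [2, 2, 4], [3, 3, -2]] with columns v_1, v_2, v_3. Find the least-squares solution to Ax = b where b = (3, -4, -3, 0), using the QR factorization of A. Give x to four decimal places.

v_1 = (3, 3, 2, 3); ‖v_1‖ = 5.5678, so e_1 = (0.5388, 0.5388, 0.3592, 0.5388).
e_1·v_2 = 0.5388·0 + 0.5388·(-3) + 0.3592·2 + 0.5388·3 = 0.7184.
u_2 = v_2 − 0.7184·e_1 = (-0.3871, -3.3871, 1.7419, 2.6129).
‖u_2‖ = 4.6351, so e_2 = (-0.0835, -0.7308, 0.3758, 0.5637).
e_1·v_3 = 0.5388·1 + 0.5388·1 + 0.3592·4 + 0.5388·(-2) = 1.4368; e_2·v_3 = (-0.0835)·1 + (-0.7308)·1 + 0.3758·4 + 0.5637·(-2) = -0.4385.
u_3 = v_3 − 1.4368·e_1 + 0.4385·e_2 = (0.1892, -0.0946, 3.6486, -2.5270).
‖u_3‖ = 4.4433, so e_3 = (0.0426, -0.0213, 0.8212, -0.5687).
Qᵀb = (-1.6164, 1.5450, -2.2506).
Back-substitute: x_3 = -2.2506/4.4433 = -0.5065.
x_2 = (1.5450 + 0.4385·(-0.5065))/4.6351 = 0.2854.
x_1 = (-1.6164 − 0.7184·0.2854 − 1.4368·(-0.5065))/5.5678 = -0.1964.

x = (-0.1964, 0.2854, -0.5065)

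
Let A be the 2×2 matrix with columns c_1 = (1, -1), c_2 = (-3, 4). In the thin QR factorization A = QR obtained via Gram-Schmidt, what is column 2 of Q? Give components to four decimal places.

e_2 = (0.7071, 0.7071)

c_1 = (1, -1); ‖c_1‖ = 1.4142, so e_1 = (0.7071, -0.7071).
e_1·c_2 = 0.7071·(-3) + (-0.7071)·4 = -4.9497.
u_2 = c_2 + 4.9497·e_1 = (0.5000, 0.5000).
‖u_2‖ = 0.7071, so e_2 = (0.7071, 0.7071).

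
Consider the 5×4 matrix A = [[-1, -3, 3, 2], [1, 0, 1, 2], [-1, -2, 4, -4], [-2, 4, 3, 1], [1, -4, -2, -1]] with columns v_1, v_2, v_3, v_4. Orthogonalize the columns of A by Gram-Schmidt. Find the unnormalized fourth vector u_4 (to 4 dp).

e_1 = v_1/‖v_1‖ = (-1, 1, -1, -2, 1)/2.8284 = (-0.3536, 0.3536, -0.3536, -0.7071, 0.3536).
r_{12} = e_1·v_2 = -2.4749.
u_2 = v_2 + 2.4749·e_1 = (-3.8750, 0.8750, -2.8750, 2.2500, -3.1250).
‖u_2‖ = 6.2350, so e_2 = (-0.6215, 0.1403, -0.4611, 0.3609, -0.5012).
r_{13} = e_1·v_3 = -4.9497; r_{23} = e_2·v_3 = -1.4836.
u_3 = v_3 + 4.9497·e_1 + 1.4836·e_2 = (0.3280, 2.9582, 1.5659, 0.0354, -0.9936).
‖u_3‖ = 3.5070, so e_3 = (0.0935, 0.8435, 0.4465, 0.0101, -0.2833).
r_{14} = e_1·v_4 = 0.3536; r_{24} = e_2·v_4 = 1.7442; r_{34} = e_3·v_4 = 0.3814.
u_4 = v_4 − 0.3536·e_1 − 1.7442·e_2 − 0.3814·e_3 = (3.1733, 1.3085, -3.2410, 0.6167, -0.1427).

u_4 = (3.1733, 1.3085, -3.2410, 0.6167, -0.1427)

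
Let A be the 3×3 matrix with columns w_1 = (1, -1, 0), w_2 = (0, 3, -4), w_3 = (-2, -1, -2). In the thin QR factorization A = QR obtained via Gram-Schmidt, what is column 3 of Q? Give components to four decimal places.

q_3 = (-0.6247, -0.6247, -0.4685)

w_1 = (1, -1, 0); ‖w_1‖ = 1.4142, so q_1 = (0.7071, -0.7071, 0.0000).
q_1·w_2 = 0.7071·0 + (-0.7071)·3 + 0.0000·(-4) = -2.1213.
u_2 = w_2 + 2.1213·q_1 = (1.5000, 1.5000, -4.0000).
‖u_2‖ = 4.5277, so q_2 = (0.3313, 0.3313, -0.8835).
q_1·w_3 = 0.7071·(-2) + (-0.7071)·(-1) + 0.0000·(-2) = -0.7071; q_2·w_3 = 0.3313·(-2) + 0.3313·(-1) + (-0.8835)·(-2) = 0.7730.
u_3 = w_3 + 0.7071·q_1 − 0.7730·q_2 = (-1.7561, -1.7561, -1.3171).
‖u_3‖ = 2.8111, so q_3 = (-0.6247, -0.6247, -0.4685).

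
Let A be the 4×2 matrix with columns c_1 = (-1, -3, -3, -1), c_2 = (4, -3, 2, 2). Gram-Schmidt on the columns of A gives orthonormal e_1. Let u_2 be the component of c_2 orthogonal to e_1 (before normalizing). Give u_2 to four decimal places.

u_2 = (3.8500, -3.4500, 1.5500, 1.8500)

c_1 = (-1, -3, -3, -1); ‖c_1‖ = 4.4721, so e_1 = (-0.2236, -0.6708, -0.6708, -0.2236).
e_1·c_2 = (-0.2236)·4 + (-0.6708)·(-3) + (-0.6708)·2 + (-0.2236)·2 = -0.6708.
u_2 = c_2 + 0.6708·e_1 = (3.8500, -3.4500, 1.5500, 1.8500).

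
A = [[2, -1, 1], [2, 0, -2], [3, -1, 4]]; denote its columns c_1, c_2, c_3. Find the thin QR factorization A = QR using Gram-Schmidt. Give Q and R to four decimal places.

e_1 = c_1/‖c_1‖ = (2, 2, 3)/4.1231 = (0.4851, 0.4851, 0.7276).
r_{12} = e_1·c_2 = -1.2127.
u_2 = c_2 + 1.2127·e_1 = (-0.4118, 0.5882, -0.1176).
‖u_2‖ = 0.7276, so e_2 = (-0.5659, 0.8085, -0.1617).
r_{13} = e_1·c_3 = 2.4254; r_{23} = e_2·c_3 = -2.8296.
u_3 = c_3 − 2.4254·e_1 + 2.8296·e_2 = (-1.7778, -0.8889, 1.7778).
‖u_3‖ = 2.6667, so e_3 = (-0.6667, -0.3333, 0.6667).

Q = [[0.4851, -0.5659, -0.6667], [0.4851, 0.8085, -0.3333], [0.7276, -0.1617, 0.6667]], R = [[4.1231, -1.2127, 2.4254], [0.0000, 0.7276, -2.8296], [0.0000, 0.0000, 2.6667]]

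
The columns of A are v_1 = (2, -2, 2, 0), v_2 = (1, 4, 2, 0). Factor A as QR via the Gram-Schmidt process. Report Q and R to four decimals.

e_1 = v_1/‖v_1‖ = (2, -2, 2, 0)/3.4641 = (0.5774, -0.5774, 0.5774, 0.0000).
r_{12} = e_1·v_2 = -0.5774.
u_2 = v_2 + 0.5774·e_1 = (1.3333, 3.6667, 2.3333, 0.0000).
‖u_2‖ = 4.5461, so e_2 = (0.2933, 0.8066, 0.5133, 0.0000).

Q = [[0.5774, 0.2933], [-0.5774, 0.8066], [0.5774, 0.5133], [0.0000, 0.0000]], R = [[3.4641, -0.5774], [0.0000, 4.5461]]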